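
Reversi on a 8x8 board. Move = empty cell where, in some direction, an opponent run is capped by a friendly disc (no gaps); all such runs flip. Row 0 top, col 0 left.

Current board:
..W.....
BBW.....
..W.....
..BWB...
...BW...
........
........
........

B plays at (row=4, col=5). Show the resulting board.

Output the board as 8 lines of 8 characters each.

Answer: ..W.....
BBW.....
..W.....
..BWB...
...BBB..
........
........
........

Derivation:
Place B at (4,5); scan 8 dirs for brackets.
Dir NW: first cell 'B' (not opp) -> no flip
Dir N: first cell '.' (not opp) -> no flip
Dir NE: first cell '.' (not opp) -> no flip
Dir W: opp run (4,4) capped by B -> flip
Dir E: first cell '.' (not opp) -> no flip
Dir SW: first cell '.' (not opp) -> no flip
Dir S: first cell '.' (not opp) -> no flip
Dir SE: first cell '.' (not opp) -> no flip
All flips: (4,4)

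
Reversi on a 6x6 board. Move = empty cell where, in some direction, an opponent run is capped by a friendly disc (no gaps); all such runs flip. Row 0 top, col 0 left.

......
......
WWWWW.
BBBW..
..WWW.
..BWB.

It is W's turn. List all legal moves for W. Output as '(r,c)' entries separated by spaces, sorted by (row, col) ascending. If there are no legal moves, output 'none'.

(4,0): flips 2 -> legal
(4,1): flips 2 -> legal
(4,5): no bracket -> illegal
(5,1): flips 1 -> legal
(5,5): flips 1 -> legal

Answer: (4,0) (4,1) (5,1) (5,5)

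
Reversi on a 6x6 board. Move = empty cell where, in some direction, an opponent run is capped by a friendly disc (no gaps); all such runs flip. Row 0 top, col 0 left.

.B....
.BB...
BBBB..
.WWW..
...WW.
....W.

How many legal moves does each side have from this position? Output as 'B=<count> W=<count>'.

-- B to move --
(2,4): no bracket -> illegal
(3,0): no bracket -> illegal
(3,4): no bracket -> illegal
(3,5): no bracket -> illegal
(4,0): flips 1 -> legal
(4,1): flips 2 -> legal
(4,2): flips 2 -> legal
(4,5): no bracket -> illegal
(5,2): no bracket -> illegal
(5,3): flips 2 -> legal
(5,5): flips 2 -> legal
B mobility = 5
-- W to move --
(0,0): flips 2 -> legal
(0,2): flips 2 -> legal
(0,3): no bracket -> illegal
(1,0): flips 1 -> legal
(1,3): flips 2 -> legal
(1,4): flips 1 -> legal
(2,4): no bracket -> illegal
(3,0): no bracket -> illegal
(3,4): no bracket -> illegal
W mobility = 5

Answer: B=5 W=5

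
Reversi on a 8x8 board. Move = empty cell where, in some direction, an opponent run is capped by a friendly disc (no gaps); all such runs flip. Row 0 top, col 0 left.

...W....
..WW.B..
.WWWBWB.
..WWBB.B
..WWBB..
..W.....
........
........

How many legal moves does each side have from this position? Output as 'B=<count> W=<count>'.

Answer: B=9 W=7

Derivation:
-- B to move --
(0,1): flips 2 -> legal
(0,2): flips 1 -> legal
(0,4): no bracket -> illegal
(1,0): no bracket -> illegal
(1,1): flips 2 -> legal
(1,4): no bracket -> illegal
(1,6): flips 1 -> legal
(2,0): flips 3 -> legal
(3,0): no bracket -> illegal
(3,1): flips 2 -> legal
(3,6): no bracket -> illegal
(4,1): flips 2 -> legal
(5,1): flips 2 -> legal
(5,3): no bracket -> illegal
(5,4): no bracket -> illegal
(6,1): flips 2 -> legal
(6,2): no bracket -> illegal
(6,3): no bracket -> illegal
B mobility = 9
-- W to move --
(0,4): no bracket -> illegal
(0,5): flips 1 -> legal
(0,6): flips 2 -> legal
(1,4): no bracket -> illegal
(1,6): no bracket -> illegal
(1,7): no bracket -> illegal
(2,7): flips 1 -> legal
(3,6): flips 2 -> legal
(4,6): flips 4 -> legal
(4,7): no bracket -> illegal
(5,3): no bracket -> illegal
(5,4): no bracket -> illegal
(5,5): flips 3 -> legal
(5,6): flips 2 -> legal
W mobility = 7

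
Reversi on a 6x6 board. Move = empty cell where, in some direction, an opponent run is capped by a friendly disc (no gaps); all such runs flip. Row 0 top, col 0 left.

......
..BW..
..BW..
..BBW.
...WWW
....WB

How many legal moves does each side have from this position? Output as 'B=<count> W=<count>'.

Answer: B=6 W=5

Derivation:
-- B to move --
(0,2): no bracket -> illegal
(0,3): flips 2 -> legal
(0,4): flips 1 -> legal
(1,4): flips 2 -> legal
(2,4): flips 1 -> legal
(2,5): no bracket -> illegal
(3,5): flips 2 -> legal
(4,2): no bracket -> illegal
(5,2): no bracket -> illegal
(5,3): flips 2 -> legal
B mobility = 6
-- W to move --
(0,1): flips 1 -> legal
(0,2): no bracket -> illegal
(0,3): no bracket -> illegal
(1,1): flips 3 -> legal
(2,1): flips 2 -> legal
(2,4): no bracket -> illegal
(3,1): flips 3 -> legal
(4,1): flips 1 -> legal
(4,2): no bracket -> illegal
W mobility = 5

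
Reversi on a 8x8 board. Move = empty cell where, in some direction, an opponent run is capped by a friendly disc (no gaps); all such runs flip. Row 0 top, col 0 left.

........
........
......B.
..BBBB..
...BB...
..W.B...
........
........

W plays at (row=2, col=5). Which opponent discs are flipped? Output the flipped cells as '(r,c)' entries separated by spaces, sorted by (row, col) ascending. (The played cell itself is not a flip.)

Answer: (3,4) (4,3)

Derivation:
Dir NW: first cell '.' (not opp) -> no flip
Dir N: first cell '.' (not opp) -> no flip
Dir NE: first cell '.' (not opp) -> no flip
Dir W: first cell '.' (not opp) -> no flip
Dir E: opp run (2,6), next='.' -> no flip
Dir SW: opp run (3,4) (4,3) capped by W -> flip
Dir S: opp run (3,5), next='.' -> no flip
Dir SE: first cell '.' (not opp) -> no flip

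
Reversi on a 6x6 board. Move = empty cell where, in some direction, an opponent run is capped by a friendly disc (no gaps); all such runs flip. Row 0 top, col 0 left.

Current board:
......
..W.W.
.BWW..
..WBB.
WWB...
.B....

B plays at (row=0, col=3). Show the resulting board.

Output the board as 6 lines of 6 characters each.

Place B at (0,3); scan 8 dirs for brackets.
Dir NW: edge -> no flip
Dir N: edge -> no flip
Dir NE: edge -> no flip
Dir W: first cell '.' (not opp) -> no flip
Dir E: first cell '.' (not opp) -> no flip
Dir SW: opp run (1,2) capped by B -> flip
Dir S: first cell '.' (not opp) -> no flip
Dir SE: opp run (1,4), next='.' -> no flip
All flips: (1,2)

Answer: ...B..
..B.W.
.BWW..
..WBB.
WWB...
.B....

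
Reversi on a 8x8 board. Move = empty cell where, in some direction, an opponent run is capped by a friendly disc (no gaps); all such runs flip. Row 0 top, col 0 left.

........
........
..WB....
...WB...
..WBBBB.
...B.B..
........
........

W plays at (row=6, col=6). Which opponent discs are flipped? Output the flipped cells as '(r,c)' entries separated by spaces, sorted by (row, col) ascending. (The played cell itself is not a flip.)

Dir NW: opp run (5,5) (4,4) capped by W -> flip
Dir N: first cell '.' (not opp) -> no flip
Dir NE: first cell '.' (not opp) -> no flip
Dir W: first cell '.' (not opp) -> no flip
Dir E: first cell '.' (not opp) -> no flip
Dir SW: first cell '.' (not opp) -> no flip
Dir S: first cell '.' (not opp) -> no flip
Dir SE: first cell '.' (not opp) -> no flip

Answer: (4,4) (5,5)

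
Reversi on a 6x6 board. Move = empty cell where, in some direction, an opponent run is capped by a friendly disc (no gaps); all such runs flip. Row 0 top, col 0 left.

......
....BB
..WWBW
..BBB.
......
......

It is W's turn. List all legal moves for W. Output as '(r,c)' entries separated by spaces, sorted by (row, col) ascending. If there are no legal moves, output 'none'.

(0,3): flips 1 -> legal
(0,4): no bracket -> illegal
(0,5): flips 2 -> legal
(1,3): no bracket -> illegal
(2,1): no bracket -> illegal
(3,1): no bracket -> illegal
(3,5): no bracket -> illegal
(4,1): flips 1 -> legal
(4,2): flips 1 -> legal
(4,3): flips 2 -> legal
(4,4): flips 1 -> legal
(4,5): flips 1 -> legal

Answer: (0,3) (0,5) (4,1) (4,2) (4,3) (4,4) (4,5)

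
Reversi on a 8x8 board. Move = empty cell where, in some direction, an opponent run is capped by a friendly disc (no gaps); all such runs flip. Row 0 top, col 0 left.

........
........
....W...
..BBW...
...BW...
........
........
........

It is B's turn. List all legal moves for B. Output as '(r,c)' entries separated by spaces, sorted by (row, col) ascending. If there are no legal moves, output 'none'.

(1,3): no bracket -> illegal
(1,4): no bracket -> illegal
(1,5): flips 1 -> legal
(2,3): no bracket -> illegal
(2,5): flips 1 -> legal
(3,5): flips 1 -> legal
(4,5): flips 1 -> legal
(5,3): no bracket -> illegal
(5,4): no bracket -> illegal
(5,5): flips 1 -> legal

Answer: (1,5) (2,5) (3,5) (4,5) (5,5)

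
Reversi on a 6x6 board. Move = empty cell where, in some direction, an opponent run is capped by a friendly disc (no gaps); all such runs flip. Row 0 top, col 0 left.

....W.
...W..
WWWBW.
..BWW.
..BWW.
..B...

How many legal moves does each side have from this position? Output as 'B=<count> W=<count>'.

Answer: B=9 W=4

Derivation:
-- B to move --
(0,2): no bracket -> illegal
(0,3): flips 1 -> legal
(0,5): no bracket -> illegal
(1,0): flips 1 -> legal
(1,1): no bracket -> illegal
(1,2): flips 1 -> legal
(1,4): no bracket -> illegal
(1,5): flips 2 -> legal
(2,5): flips 3 -> legal
(3,0): no bracket -> illegal
(3,1): no bracket -> illegal
(3,5): flips 2 -> legal
(4,5): flips 3 -> legal
(5,3): flips 2 -> legal
(5,4): flips 1 -> legal
(5,5): no bracket -> illegal
B mobility = 9
-- W to move --
(1,2): flips 1 -> legal
(1,4): no bracket -> illegal
(3,1): flips 1 -> legal
(4,1): flips 1 -> legal
(5,1): flips 1 -> legal
(5,3): no bracket -> illegal
W mobility = 4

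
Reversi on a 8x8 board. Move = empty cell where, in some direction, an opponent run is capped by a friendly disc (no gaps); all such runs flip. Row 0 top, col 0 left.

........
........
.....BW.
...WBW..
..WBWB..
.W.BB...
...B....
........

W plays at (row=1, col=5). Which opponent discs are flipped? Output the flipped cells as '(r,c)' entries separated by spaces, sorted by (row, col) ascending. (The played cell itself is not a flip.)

Dir NW: first cell '.' (not opp) -> no flip
Dir N: first cell '.' (not opp) -> no flip
Dir NE: first cell '.' (not opp) -> no flip
Dir W: first cell '.' (not opp) -> no flip
Dir E: first cell '.' (not opp) -> no flip
Dir SW: first cell '.' (not opp) -> no flip
Dir S: opp run (2,5) capped by W -> flip
Dir SE: first cell 'W' (not opp) -> no flip

Answer: (2,5)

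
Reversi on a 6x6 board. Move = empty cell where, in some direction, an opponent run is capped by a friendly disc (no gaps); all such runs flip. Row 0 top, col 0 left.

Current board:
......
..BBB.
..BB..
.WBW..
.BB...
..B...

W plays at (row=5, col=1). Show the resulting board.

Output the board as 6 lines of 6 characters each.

Answer: ......
..BBB.
..BB..
.WBW..
.WW...
.WB...

Derivation:
Place W at (5,1); scan 8 dirs for brackets.
Dir NW: first cell '.' (not opp) -> no flip
Dir N: opp run (4,1) capped by W -> flip
Dir NE: opp run (4,2) capped by W -> flip
Dir W: first cell '.' (not opp) -> no flip
Dir E: opp run (5,2), next='.' -> no flip
Dir SW: edge -> no flip
Dir S: edge -> no flip
Dir SE: edge -> no flip
All flips: (4,1) (4,2)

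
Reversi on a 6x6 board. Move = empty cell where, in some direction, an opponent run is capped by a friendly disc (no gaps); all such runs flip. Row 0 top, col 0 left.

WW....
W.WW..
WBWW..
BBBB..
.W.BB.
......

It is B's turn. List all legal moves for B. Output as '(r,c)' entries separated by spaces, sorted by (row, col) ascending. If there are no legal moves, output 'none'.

(0,2): flips 2 -> legal
(0,3): flips 3 -> legal
(0,4): flips 2 -> legal
(1,1): flips 1 -> legal
(1,4): flips 1 -> legal
(2,4): flips 2 -> legal
(3,4): no bracket -> illegal
(4,0): no bracket -> illegal
(4,2): no bracket -> illegal
(5,0): flips 1 -> legal
(5,1): flips 1 -> legal
(5,2): flips 1 -> legal

Answer: (0,2) (0,3) (0,4) (1,1) (1,4) (2,4) (5,0) (5,1) (5,2)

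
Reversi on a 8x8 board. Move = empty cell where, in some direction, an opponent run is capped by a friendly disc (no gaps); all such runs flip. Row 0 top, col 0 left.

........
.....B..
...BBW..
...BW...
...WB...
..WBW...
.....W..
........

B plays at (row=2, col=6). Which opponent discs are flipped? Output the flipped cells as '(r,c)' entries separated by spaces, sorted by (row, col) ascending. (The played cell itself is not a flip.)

Answer: (2,5)

Derivation:
Dir NW: first cell 'B' (not opp) -> no flip
Dir N: first cell '.' (not opp) -> no flip
Dir NE: first cell '.' (not opp) -> no flip
Dir W: opp run (2,5) capped by B -> flip
Dir E: first cell '.' (not opp) -> no flip
Dir SW: first cell '.' (not opp) -> no flip
Dir S: first cell '.' (not opp) -> no flip
Dir SE: first cell '.' (not opp) -> no flip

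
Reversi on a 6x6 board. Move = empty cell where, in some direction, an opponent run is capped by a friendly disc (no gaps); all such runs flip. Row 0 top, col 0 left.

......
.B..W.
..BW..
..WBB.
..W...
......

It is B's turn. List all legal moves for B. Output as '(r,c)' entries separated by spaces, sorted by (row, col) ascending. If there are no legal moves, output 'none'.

(0,3): no bracket -> illegal
(0,4): no bracket -> illegal
(0,5): no bracket -> illegal
(1,2): flips 1 -> legal
(1,3): flips 1 -> legal
(1,5): no bracket -> illegal
(2,1): no bracket -> illegal
(2,4): flips 1 -> legal
(2,5): no bracket -> illegal
(3,1): flips 1 -> legal
(4,1): no bracket -> illegal
(4,3): no bracket -> illegal
(5,1): flips 1 -> legal
(5,2): flips 2 -> legal
(5,3): no bracket -> illegal

Answer: (1,2) (1,3) (2,4) (3,1) (5,1) (5,2)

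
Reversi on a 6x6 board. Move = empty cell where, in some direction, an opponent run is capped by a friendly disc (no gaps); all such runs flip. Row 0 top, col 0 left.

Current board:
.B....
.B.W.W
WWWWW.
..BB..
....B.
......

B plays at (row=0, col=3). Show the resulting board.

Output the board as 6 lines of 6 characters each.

Place B at (0,3); scan 8 dirs for brackets.
Dir NW: edge -> no flip
Dir N: edge -> no flip
Dir NE: edge -> no flip
Dir W: first cell '.' (not opp) -> no flip
Dir E: first cell '.' (not opp) -> no flip
Dir SW: first cell '.' (not opp) -> no flip
Dir S: opp run (1,3) (2,3) capped by B -> flip
Dir SE: first cell '.' (not opp) -> no flip
All flips: (1,3) (2,3)

Answer: .B.B..
.B.B.W
WWWBW.
..BB..
....B.
......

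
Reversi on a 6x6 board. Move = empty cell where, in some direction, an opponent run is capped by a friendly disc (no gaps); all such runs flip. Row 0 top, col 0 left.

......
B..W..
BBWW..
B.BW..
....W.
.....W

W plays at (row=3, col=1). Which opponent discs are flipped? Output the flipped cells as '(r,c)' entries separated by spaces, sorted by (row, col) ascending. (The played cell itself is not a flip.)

Answer: (3,2)

Derivation:
Dir NW: opp run (2,0), next=edge -> no flip
Dir N: opp run (2,1), next='.' -> no flip
Dir NE: first cell 'W' (not opp) -> no flip
Dir W: opp run (3,0), next=edge -> no flip
Dir E: opp run (3,2) capped by W -> flip
Dir SW: first cell '.' (not opp) -> no flip
Dir S: first cell '.' (not opp) -> no flip
Dir SE: first cell '.' (not opp) -> no flip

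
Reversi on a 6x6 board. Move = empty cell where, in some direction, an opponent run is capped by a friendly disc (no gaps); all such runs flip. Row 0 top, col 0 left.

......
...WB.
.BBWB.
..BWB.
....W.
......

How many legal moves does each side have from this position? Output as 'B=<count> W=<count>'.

-- B to move --
(0,2): flips 1 -> legal
(0,3): no bracket -> illegal
(0,4): flips 1 -> legal
(1,2): flips 2 -> legal
(3,5): no bracket -> illegal
(4,2): flips 1 -> legal
(4,3): no bracket -> illegal
(4,5): no bracket -> illegal
(5,3): no bracket -> illegal
(5,4): flips 1 -> legal
(5,5): flips 2 -> legal
B mobility = 6
-- W to move --
(0,3): no bracket -> illegal
(0,4): flips 3 -> legal
(0,5): flips 1 -> legal
(1,0): no bracket -> illegal
(1,1): flips 1 -> legal
(1,2): no bracket -> illegal
(1,5): flips 2 -> legal
(2,0): flips 2 -> legal
(2,5): flips 1 -> legal
(3,0): no bracket -> illegal
(3,1): flips 2 -> legal
(3,5): flips 2 -> legal
(4,1): flips 1 -> legal
(4,2): no bracket -> illegal
(4,3): no bracket -> illegal
(4,5): flips 1 -> legal
W mobility = 10

Answer: B=6 W=10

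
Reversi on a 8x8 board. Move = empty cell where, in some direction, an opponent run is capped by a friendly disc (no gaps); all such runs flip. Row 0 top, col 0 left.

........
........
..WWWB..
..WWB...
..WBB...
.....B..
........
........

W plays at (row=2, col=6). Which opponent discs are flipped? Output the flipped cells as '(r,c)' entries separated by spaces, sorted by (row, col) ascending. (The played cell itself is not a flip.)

Dir NW: first cell '.' (not opp) -> no flip
Dir N: first cell '.' (not opp) -> no flip
Dir NE: first cell '.' (not opp) -> no flip
Dir W: opp run (2,5) capped by W -> flip
Dir E: first cell '.' (not opp) -> no flip
Dir SW: first cell '.' (not opp) -> no flip
Dir S: first cell '.' (not opp) -> no flip
Dir SE: first cell '.' (not opp) -> no flip

Answer: (2,5)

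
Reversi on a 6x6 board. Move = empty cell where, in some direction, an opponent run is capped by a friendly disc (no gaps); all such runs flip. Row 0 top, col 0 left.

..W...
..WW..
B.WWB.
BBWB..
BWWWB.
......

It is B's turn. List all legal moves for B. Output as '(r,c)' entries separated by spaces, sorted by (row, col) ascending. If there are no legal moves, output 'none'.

(0,1): no bracket -> illegal
(0,3): flips 2 -> legal
(0,4): flips 2 -> legal
(1,1): flips 1 -> legal
(1,4): no bracket -> illegal
(2,1): flips 2 -> legal
(3,4): no bracket -> illegal
(5,0): no bracket -> illegal
(5,1): flips 2 -> legal
(5,2): flips 1 -> legal
(5,3): flips 2 -> legal
(5,4): no bracket -> illegal

Answer: (0,3) (0,4) (1,1) (2,1) (5,1) (5,2) (5,3)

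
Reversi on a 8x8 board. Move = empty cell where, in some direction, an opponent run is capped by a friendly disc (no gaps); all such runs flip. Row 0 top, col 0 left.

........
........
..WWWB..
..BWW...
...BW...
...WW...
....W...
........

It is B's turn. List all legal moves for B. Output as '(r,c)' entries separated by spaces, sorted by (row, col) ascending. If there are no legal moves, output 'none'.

Answer: (1,2) (1,3) (1,4) (2,1) (3,5) (4,5) (6,3) (6,5)

Derivation:
(1,1): no bracket -> illegal
(1,2): flips 1 -> legal
(1,3): flips 2 -> legal
(1,4): flips 1 -> legal
(1,5): no bracket -> illegal
(2,1): flips 3 -> legal
(3,1): no bracket -> illegal
(3,5): flips 2 -> legal
(4,2): no bracket -> illegal
(4,5): flips 1 -> legal
(5,2): no bracket -> illegal
(5,5): no bracket -> illegal
(6,2): no bracket -> illegal
(6,3): flips 1 -> legal
(6,5): flips 1 -> legal
(7,3): no bracket -> illegal
(7,4): no bracket -> illegal
(7,5): no bracket -> illegal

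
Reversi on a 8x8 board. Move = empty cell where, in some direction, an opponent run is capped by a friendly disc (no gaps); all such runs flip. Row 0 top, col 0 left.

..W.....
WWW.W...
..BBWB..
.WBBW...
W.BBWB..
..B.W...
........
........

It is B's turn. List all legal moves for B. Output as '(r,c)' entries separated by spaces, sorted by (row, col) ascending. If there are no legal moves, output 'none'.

Answer: (0,0) (0,1) (0,3) (0,5) (1,5) (2,0) (3,0) (3,5) (5,5) (6,3) (6,5)

Derivation:
(0,0): flips 1 -> legal
(0,1): flips 1 -> legal
(0,3): flips 1 -> legal
(0,4): no bracket -> illegal
(0,5): flips 1 -> legal
(1,3): no bracket -> illegal
(1,5): flips 1 -> legal
(2,0): flips 1 -> legal
(2,1): no bracket -> illegal
(3,0): flips 1 -> legal
(3,5): flips 1 -> legal
(4,1): no bracket -> illegal
(5,0): no bracket -> illegal
(5,1): no bracket -> illegal
(5,3): no bracket -> illegal
(5,5): flips 1 -> legal
(6,3): flips 1 -> legal
(6,4): no bracket -> illegal
(6,5): flips 1 -> legal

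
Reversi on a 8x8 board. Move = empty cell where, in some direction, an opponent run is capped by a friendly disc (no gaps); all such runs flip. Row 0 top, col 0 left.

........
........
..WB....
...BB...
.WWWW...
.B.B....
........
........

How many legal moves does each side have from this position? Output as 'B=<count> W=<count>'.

-- B to move --
(1,1): flips 1 -> legal
(1,2): no bracket -> illegal
(1,3): no bracket -> illegal
(2,1): flips 1 -> legal
(3,0): no bracket -> illegal
(3,1): flips 2 -> legal
(3,2): no bracket -> illegal
(3,5): flips 1 -> legal
(4,0): no bracket -> illegal
(4,5): no bracket -> illegal
(5,0): no bracket -> illegal
(5,2): flips 1 -> legal
(5,4): flips 1 -> legal
(5,5): flips 1 -> legal
B mobility = 7
-- W to move --
(1,2): no bracket -> illegal
(1,3): flips 2 -> legal
(1,4): no bracket -> illegal
(2,4): flips 3 -> legal
(2,5): flips 1 -> legal
(3,2): no bracket -> illegal
(3,5): no bracket -> illegal
(4,0): no bracket -> illegal
(4,5): no bracket -> illegal
(5,0): no bracket -> illegal
(5,2): no bracket -> illegal
(5,4): no bracket -> illegal
(6,0): flips 1 -> legal
(6,1): flips 1 -> legal
(6,2): flips 1 -> legal
(6,3): flips 1 -> legal
(6,4): flips 1 -> legal
W mobility = 8

Answer: B=7 W=8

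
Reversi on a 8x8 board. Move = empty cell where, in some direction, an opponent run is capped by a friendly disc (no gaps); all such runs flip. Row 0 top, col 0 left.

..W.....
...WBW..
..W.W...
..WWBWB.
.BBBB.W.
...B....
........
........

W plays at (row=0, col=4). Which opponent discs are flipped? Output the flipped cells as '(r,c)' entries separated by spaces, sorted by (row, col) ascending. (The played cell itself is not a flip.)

Answer: (1,4)

Derivation:
Dir NW: edge -> no flip
Dir N: edge -> no flip
Dir NE: edge -> no flip
Dir W: first cell '.' (not opp) -> no flip
Dir E: first cell '.' (not opp) -> no flip
Dir SW: first cell 'W' (not opp) -> no flip
Dir S: opp run (1,4) capped by W -> flip
Dir SE: first cell 'W' (not opp) -> no flip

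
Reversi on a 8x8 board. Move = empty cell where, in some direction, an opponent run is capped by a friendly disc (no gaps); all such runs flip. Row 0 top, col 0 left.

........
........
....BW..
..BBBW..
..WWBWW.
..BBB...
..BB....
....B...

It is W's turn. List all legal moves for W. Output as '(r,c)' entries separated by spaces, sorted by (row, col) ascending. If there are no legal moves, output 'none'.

Answer: (1,3) (1,5) (2,1) (2,2) (2,3) (3,1) (6,1) (6,4) (6,5) (7,1) (7,2) (7,3)

Derivation:
(1,3): flips 1 -> legal
(1,4): no bracket -> illegal
(1,5): flips 2 -> legal
(2,1): flips 1 -> legal
(2,2): flips 1 -> legal
(2,3): flips 3 -> legal
(3,1): flips 3 -> legal
(4,1): no bracket -> illegal
(5,1): no bracket -> illegal
(5,5): no bracket -> illegal
(6,1): flips 1 -> legal
(6,4): flips 1 -> legal
(6,5): flips 1 -> legal
(7,1): flips 3 -> legal
(7,2): flips 4 -> legal
(7,3): flips 2 -> legal
(7,5): no bracket -> illegal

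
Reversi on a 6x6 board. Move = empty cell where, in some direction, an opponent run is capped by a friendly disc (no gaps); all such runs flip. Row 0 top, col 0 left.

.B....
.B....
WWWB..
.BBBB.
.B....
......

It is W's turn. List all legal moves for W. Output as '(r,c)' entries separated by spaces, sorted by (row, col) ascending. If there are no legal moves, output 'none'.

(0,0): flips 1 -> legal
(0,2): flips 1 -> legal
(1,0): no bracket -> illegal
(1,2): no bracket -> illegal
(1,3): no bracket -> illegal
(1,4): no bracket -> illegal
(2,4): flips 1 -> legal
(2,5): no bracket -> illegal
(3,0): no bracket -> illegal
(3,5): no bracket -> illegal
(4,0): flips 1 -> legal
(4,2): flips 2 -> legal
(4,3): flips 1 -> legal
(4,4): flips 1 -> legal
(4,5): no bracket -> illegal
(5,0): no bracket -> illegal
(5,1): flips 2 -> legal
(5,2): no bracket -> illegal

Answer: (0,0) (0,2) (2,4) (4,0) (4,2) (4,3) (4,4) (5,1)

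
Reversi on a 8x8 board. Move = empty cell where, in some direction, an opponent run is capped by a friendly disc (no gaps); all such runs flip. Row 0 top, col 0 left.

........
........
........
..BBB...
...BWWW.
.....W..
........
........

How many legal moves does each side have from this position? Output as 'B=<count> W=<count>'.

-- B to move --
(3,5): no bracket -> illegal
(3,6): no bracket -> illegal
(3,7): no bracket -> illegal
(4,7): flips 3 -> legal
(5,3): no bracket -> illegal
(5,4): flips 1 -> legal
(5,6): flips 1 -> legal
(5,7): no bracket -> illegal
(6,4): no bracket -> illegal
(6,5): no bracket -> illegal
(6,6): flips 2 -> legal
B mobility = 4
-- W to move --
(2,1): no bracket -> illegal
(2,2): flips 1 -> legal
(2,3): flips 1 -> legal
(2,4): flips 1 -> legal
(2,5): no bracket -> illegal
(3,1): no bracket -> illegal
(3,5): no bracket -> illegal
(4,1): no bracket -> illegal
(4,2): flips 1 -> legal
(5,2): no bracket -> illegal
(5,3): no bracket -> illegal
(5,4): no bracket -> illegal
W mobility = 4

Answer: B=4 W=4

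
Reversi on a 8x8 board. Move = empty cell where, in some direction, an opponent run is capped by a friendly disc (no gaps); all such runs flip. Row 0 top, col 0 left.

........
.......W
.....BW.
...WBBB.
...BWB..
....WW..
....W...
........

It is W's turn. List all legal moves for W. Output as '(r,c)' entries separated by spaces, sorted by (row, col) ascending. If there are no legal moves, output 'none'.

Answer: (1,5) (2,4) (2,7) (3,2) (3,7) (4,2) (4,6) (5,3)

Derivation:
(1,4): no bracket -> illegal
(1,5): flips 3 -> legal
(1,6): no bracket -> illegal
(2,3): no bracket -> illegal
(2,4): flips 2 -> legal
(2,7): flips 2 -> legal
(3,2): flips 1 -> legal
(3,7): flips 3 -> legal
(4,2): flips 1 -> legal
(4,6): flips 2 -> legal
(4,7): no bracket -> illegal
(5,2): no bracket -> illegal
(5,3): flips 1 -> legal
(5,6): no bracket -> illegal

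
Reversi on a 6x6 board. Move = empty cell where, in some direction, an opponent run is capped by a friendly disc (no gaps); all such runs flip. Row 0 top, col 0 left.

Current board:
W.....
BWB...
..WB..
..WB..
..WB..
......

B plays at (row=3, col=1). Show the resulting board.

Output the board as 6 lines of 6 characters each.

Place B at (3,1); scan 8 dirs for brackets.
Dir NW: first cell '.' (not opp) -> no flip
Dir N: first cell '.' (not opp) -> no flip
Dir NE: opp run (2,2), next='.' -> no flip
Dir W: first cell '.' (not opp) -> no flip
Dir E: opp run (3,2) capped by B -> flip
Dir SW: first cell '.' (not opp) -> no flip
Dir S: first cell '.' (not opp) -> no flip
Dir SE: opp run (4,2), next='.' -> no flip
All flips: (3,2)

Answer: W.....
BWB...
..WB..
.BBB..
..WB..
......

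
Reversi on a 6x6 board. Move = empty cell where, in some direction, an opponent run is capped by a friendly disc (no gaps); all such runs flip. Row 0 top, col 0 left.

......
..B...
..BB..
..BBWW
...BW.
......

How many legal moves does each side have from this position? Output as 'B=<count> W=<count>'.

-- B to move --
(2,4): no bracket -> illegal
(2,5): flips 1 -> legal
(4,5): flips 2 -> legal
(5,3): no bracket -> illegal
(5,4): no bracket -> illegal
(5,5): flips 1 -> legal
B mobility = 3
-- W to move --
(0,1): flips 2 -> legal
(0,2): no bracket -> illegal
(0,3): no bracket -> illegal
(1,1): flips 2 -> legal
(1,3): no bracket -> illegal
(1,4): no bracket -> illegal
(2,1): no bracket -> illegal
(2,4): no bracket -> illegal
(3,1): flips 2 -> legal
(4,1): no bracket -> illegal
(4,2): flips 1 -> legal
(5,2): flips 1 -> legal
(5,3): no bracket -> illegal
(5,4): no bracket -> illegal
W mobility = 5

Answer: B=3 W=5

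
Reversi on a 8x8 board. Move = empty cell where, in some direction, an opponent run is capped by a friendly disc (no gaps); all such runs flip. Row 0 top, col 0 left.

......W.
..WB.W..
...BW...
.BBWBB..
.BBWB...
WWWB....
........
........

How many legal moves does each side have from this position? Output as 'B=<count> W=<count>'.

Answer: B=10 W=14

Derivation:
-- B to move --
(0,1): flips 1 -> legal
(0,2): no bracket -> illegal
(0,3): no bracket -> illegal
(0,4): no bracket -> illegal
(0,5): no bracket -> illegal
(0,7): no bracket -> illegal
(1,1): flips 1 -> legal
(1,4): flips 1 -> legal
(1,6): no bracket -> illegal
(1,7): no bracket -> illegal
(2,1): no bracket -> illegal
(2,2): flips 1 -> legal
(2,5): flips 1 -> legal
(2,6): no bracket -> illegal
(4,0): no bracket -> illegal
(5,4): flips 1 -> legal
(6,0): flips 1 -> legal
(6,1): flips 3 -> legal
(6,2): flips 1 -> legal
(6,3): flips 1 -> legal
B mobility = 10
-- W to move --
(0,2): flips 1 -> legal
(0,3): flips 2 -> legal
(0,4): no bracket -> illegal
(1,4): flips 4 -> legal
(2,0): no bracket -> illegal
(2,1): flips 3 -> legal
(2,2): flips 3 -> legal
(2,5): flips 1 -> legal
(2,6): no bracket -> illegal
(3,0): flips 3 -> legal
(3,6): flips 2 -> legal
(4,0): flips 2 -> legal
(4,5): flips 3 -> legal
(4,6): flips 1 -> legal
(5,4): flips 3 -> legal
(5,5): flips 1 -> legal
(6,2): no bracket -> illegal
(6,3): flips 1 -> legal
(6,4): no bracket -> illegal
W mobility = 14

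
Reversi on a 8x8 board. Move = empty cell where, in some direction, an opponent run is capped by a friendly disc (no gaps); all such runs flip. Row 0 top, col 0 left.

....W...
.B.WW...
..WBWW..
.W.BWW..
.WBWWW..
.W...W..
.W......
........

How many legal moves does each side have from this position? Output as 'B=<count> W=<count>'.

Answer: B=13 W=4

Derivation:
-- B to move --
(0,2): no bracket -> illegal
(0,3): flips 1 -> legal
(0,5): flips 1 -> legal
(1,2): no bracket -> illegal
(1,5): flips 1 -> legal
(1,6): no bracket -> illegal
(2,0): flips 1 -> legal
(2,1): flips 1 -> legal
(2,6): flips 2 -> legal
(3,0): no bracket -> illegal
(3,2): no bracket -> illegal
(3,6): flips 2 -> legal
(4,0): flips 1 -> legal
(4,6): flips 3 -> legal
(5,0): no bracket -> illegal
(5,2): no bracket -> illegal
(5,3): flips 1 -> legal
(5,4): no bracket -> illegal
(5,6): flips 2 -> legal
(6,0): flips 1 -> legal
(6,2): no bracket -> illegal
(6,4): no bracket -> illegal
(6,5): no bracket -> illegal
(6,6): flips 2 -> legal
(7,0): no bracket -> illegal
(7,1): no bracket -> illegal
(7,2): no bracket -> illegal
B mobility = 13
-- W to move --
(0,0): flips 1 -> legal
(0,1): no bracket -> illegal
(0,2): no bracket -> illegal
(1,0): no bracket -> illegal
(1,2): flips 1 -> legal
(2,0): no bracket -> illegal
(2,1): no bracket -> illegal
(3,2): flips 2 -> legal
(5,2): no bracket -> illegal
(5,3): flips 1 -> legal
W mobility = 4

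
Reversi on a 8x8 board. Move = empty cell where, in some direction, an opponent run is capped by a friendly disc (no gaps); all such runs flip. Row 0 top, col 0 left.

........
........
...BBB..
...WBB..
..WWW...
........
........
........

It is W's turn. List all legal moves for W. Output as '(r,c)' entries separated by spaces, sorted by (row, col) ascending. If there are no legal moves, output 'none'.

(1,2): no bracket -> illegal
(1,3): flips 1 -> legal
(1,4): flips 2 -> legal
(1,5): flips 1 -> legal
(1,6): flips 2 -> legal
(2,2): no bracket -> illegal
(2,6): flips 1 -> legal
(3,2): no bracket -> illegal
(3,6): flips 2 -> legal
(4,5): no bracket -> illegal
(4,6): no bracket -> illegal

Answer: (1,3) (1,4) (1,5) (1,6) (2,6) (3,6)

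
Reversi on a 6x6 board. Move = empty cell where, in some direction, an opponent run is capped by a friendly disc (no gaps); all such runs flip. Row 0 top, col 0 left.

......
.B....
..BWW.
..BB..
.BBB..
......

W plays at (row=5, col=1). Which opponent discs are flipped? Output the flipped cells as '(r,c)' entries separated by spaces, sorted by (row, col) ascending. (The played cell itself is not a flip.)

Dir NW: first cell '.' (not opp) -> no flip
Dir N: opp run (4,1), next='.' -> no flip
Dir NE: opp run (4,2) (3,3) capped by W -> flip
Dir W: first cell '.' (not opp) -> no flip
Dir E: first cell '.' (not opp) -> no flip
Dir SW: edge -> no flip
Dir S: edge -> no flip
Dir SE: edge -> no flip

Answer: (3,3) (4,2)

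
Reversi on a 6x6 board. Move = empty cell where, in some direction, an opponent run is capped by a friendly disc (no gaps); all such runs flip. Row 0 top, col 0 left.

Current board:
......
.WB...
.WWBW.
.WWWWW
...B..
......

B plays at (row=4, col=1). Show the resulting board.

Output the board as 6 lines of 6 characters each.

Place B at (4,1); scan 8 dirs for brackets.
Dir NW: first cell '.' (not opp) -> no flip
Dir N: opp run (3,1) (2,1) (1,1), next='.' -> no flip
Dir NE: opp run (3,2) capped by B -> flip
Dir W: first cell '.' (not opp) -> no flip
Dir E: first cell '.' (not opp) -> no flip
Dir SW: first cell '.' (not opp) -> no flip
Dir S: first cell '.' (not opp) -> no flip
Dir SE: first cell '.' (not opp) -> no flip
All flips: (3,2)

Answer: ......
.WB...
.WWBW.
.WBWWW
.B.B..
......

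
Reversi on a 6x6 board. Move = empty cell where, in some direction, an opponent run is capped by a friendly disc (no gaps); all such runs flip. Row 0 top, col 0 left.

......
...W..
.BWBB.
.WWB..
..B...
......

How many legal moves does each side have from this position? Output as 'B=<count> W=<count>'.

-- B to move --
(0,2): flips 1 -> legal
(0,3): flips 1 -> legal
(0,4): no bracket -> illegal
(1,1): flips 1 -> legal
(1,2): flips 2 -> legal
(1,4): no bracket -> illegal
(2,0): flips 1 -> legal
(3,0): flips 2 -> legal
(4,0): no bracket -> illegal
(4,1): flips 2 -> legal
(4,3): flips 1 -> legal
B mobility = 8
-- W to move --
(1,0): flips 1 -> legal
(1,1): flips 1 -> legal
(1,2): no bracket -> illegal
(1,4): flips 1 -> legal
(1,5): no bracket -> illegal
(2,0): flips 1 -> legal
(2,5): flips 2 -> legal
(3,0): no bracket -> illegal
(3,4): flips 1 -> legal
(3,5): flips 1 -> legal
(4,1): no bracket -> illegal
(4,3): flips 2 -> legal
(4,4): flips 1 -> legal
(5,1): no bracket -> illegal
(5,2): flips 1 -> legal
(5,3): flips 1 -> legal
W mobility = 11

Answer: B=8 W=11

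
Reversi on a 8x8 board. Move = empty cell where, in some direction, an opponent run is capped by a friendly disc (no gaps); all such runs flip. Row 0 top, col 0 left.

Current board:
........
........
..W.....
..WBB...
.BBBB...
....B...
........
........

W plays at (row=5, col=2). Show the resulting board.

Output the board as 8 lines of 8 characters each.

Answer: ........
........
..W.....
..WBB...
.BWBB...
..W.B...
........
........

Derivation:
Place W at (5,2); scan 8 dirs for brackets.
Dir NW: opp run (4,1), next='.' -> no flip
Dir N: opp run (4,2) capped by W -> flip
Dir NE: opp run (4,3) (3,4), next='.' -> no flip
Dir W: first cell '.' (not opp) -> no flip
Dir E: first cell '.' (not opp) -> no flip
Dir SW: first cell '.' (not opp) -> no flip
Dir S: first cell '.' (not opp) -> no flip
Dir SE: first cell '.' (not opp) -> no flip
All flips: (4,2)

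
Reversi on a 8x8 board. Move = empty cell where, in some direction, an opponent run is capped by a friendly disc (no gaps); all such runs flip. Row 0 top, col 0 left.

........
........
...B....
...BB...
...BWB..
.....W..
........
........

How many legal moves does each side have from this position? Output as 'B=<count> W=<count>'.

Answer: B=3 W=5

Derivation:
-- B to move --
(3,5): no bracket -> illegal
(4,6): no bracket -> illegal
(5,3): no bracket -> illegal
(5,4): flips 1 -> legal
(5,6): no bracket -> illegal
(6,4): no bracket -> illegal
(6,5): flips 1 -> legal
(6,6): flips 2 -> legal
B mobility = 3
-- W to move --
(1,2): no bracket -> illegal
(1,3): no bracket -> illegal
(1,4): no bracket -> illegal
(2,2): flips 1 -> legal
(2,4): flips 1 -> legal
(2,5): no bracket -> illegal
(3,2): no bracket -> illegal
(3,5): flips 1 -> legal
(3,6): no bracket -> illegal
(4,2): flips 1 -> legal
(4,6): flips 1 -> legal
(5,2): no bracket -> illegal
(5,3): no bracket -> illegal
(5,4): no bracket -> illegal
(5,6): no bracket -> illegal
W mobility = 5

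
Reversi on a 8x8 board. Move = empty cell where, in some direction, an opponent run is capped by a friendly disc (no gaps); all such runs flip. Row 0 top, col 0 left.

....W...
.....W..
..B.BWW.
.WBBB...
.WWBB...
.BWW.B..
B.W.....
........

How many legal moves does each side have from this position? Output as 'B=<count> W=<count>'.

-- B to move --
(0,3): no bracket -> illegal
(0,5): no bracket -> illegal
(0,6): flips 1 -> legal
(1,3): no bracket -> illegal
(1,4): no bracket -> illegal
(1,6): flips 1 -> legal
(1,7): no bracket -> illegal
(2,0): no bracket -> illegal
(2,1): flips 2 -> legal
(2,7): flips 2 -> legal
(3,0): flips 1 -> legal
(3,5): no bracket -> illegal
(3,6): no bracket -> illegal
(3,7): no bracket -> illegal
(4,0): flips 3 -> legal
(5,0): flips 1 -> legal
(5,4): flips 2 -> legal
(6,1): flips 1 -> legal
(6,3): flips 1 -> legal
(6,4): no bracket -> illegal
(7,1): flips 2 -> legal
(7,2): flips 3 -> legal
(7,3): flips 1 -> legal
B mobility = 13
-- W to move --
(1,1): no bracket -> illegal
(1,2): flips 2 -> legal
(1,3): flips 1 -> legal
(1,4): no bracket -> illegal
(2,1): no bracket -> illegal
(2,3): flips 4 -> legal
(3,5): flips 4 -> legal
(4,0): flips 1 -> legal
(4,5): flips 2 -> legal
(4,6): no bracket -> illegal
(5,0): flips 1 -> legal
(5,4): no bracket -> illegal
(5,6): no bracket -> illegal
(6,1): flips 1 -> legal
(6,4): no bracket -> illegal
(6,5): no bracket -> illegal
(6,6): no bracket -> illegal
(7,0): no bracket -> illegal
(7,1): no bracket -> illegal
W mobility = 8

Answer: B=13 W=8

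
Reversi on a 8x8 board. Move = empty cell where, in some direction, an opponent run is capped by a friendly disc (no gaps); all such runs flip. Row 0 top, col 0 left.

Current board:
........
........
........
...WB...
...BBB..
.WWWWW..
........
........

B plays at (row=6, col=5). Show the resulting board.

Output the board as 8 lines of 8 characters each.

Answer: ........
........
........
...WB...
...BBB..
.WWWBB..
.....B..
........

Derivation:
Place B at (6,5); scan 8 dirs for brackets.
Dir NW: opp run (5,4) capped by B -> flip
Dir N: opp run (5,5) capped by B -> flip
Dir NE: first cell '.' (not opp) -> no flip
Dir W: first cell '.' (not opp) -> no flip
Dir E: first cell '.' (not opp) -> no flip
Dir SW: first cell '.' (not opp) -> no flip
Dir S: first cell '.' (not opp) -> no flip
Dir SE: first cell '.' (not opp) -> no flip
All flips: (5,4) (5,5)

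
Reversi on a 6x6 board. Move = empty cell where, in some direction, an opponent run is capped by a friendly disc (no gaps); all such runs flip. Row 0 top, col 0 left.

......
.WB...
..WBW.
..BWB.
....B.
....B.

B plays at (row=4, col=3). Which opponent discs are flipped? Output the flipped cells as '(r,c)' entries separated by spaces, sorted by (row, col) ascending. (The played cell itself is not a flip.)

Dir NW: first cell 'B' (not opp) -> no flip
Dir N: opp run (3,3) capped by B -> flip
Dir NE: first cell 'B' (not opp) -> no flip
Dir W: first cell '.' (not opp) -> no flip
Dir E: first cell 'B' (not opp) -> no flip
Dir SW: first cell '.' (not opp) -> no flip
Dir S: first cell '.' (not opp) -> no flip
Dir SE: first cell 'B' (not opp) -> no flip

Answer: (3,3)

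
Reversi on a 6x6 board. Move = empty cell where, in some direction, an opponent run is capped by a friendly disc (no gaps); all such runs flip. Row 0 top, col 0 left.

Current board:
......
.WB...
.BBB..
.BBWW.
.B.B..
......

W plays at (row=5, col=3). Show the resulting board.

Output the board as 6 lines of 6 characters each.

Answer: ......
.WB...
.BBB..
.BBWW.
.B.W..
...W..

Derivation:
Place W at (5,3); scan 8 dirs for brackets.
Dir NW: first cell '.' (not opp) -> no flip
Dir N: opp run (4,3) capped by W -> flip
Dir NE: first cell '.' (not opp) -> no flip
Dir W: first cell '.' (not opp) -> no flip
Dir E: first cell '.' (not opp) -> no flip
Dir SW: edge -> no flip
Dir S: edge -> no flip
Dir SE: edge -> no flip
All flips: (4,3)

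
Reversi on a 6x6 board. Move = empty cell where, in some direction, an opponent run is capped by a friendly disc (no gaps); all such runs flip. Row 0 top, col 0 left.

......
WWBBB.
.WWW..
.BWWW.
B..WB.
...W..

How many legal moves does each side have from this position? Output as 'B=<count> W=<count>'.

-- B to move --
(0,0): flips 3 -> legal
(0,1): flips 2 -> legal
(0,2): no bracket -> illegal
(2,0): no bracket -> illegal
(2,4): flips 1 -> legal
(2,5): no bracket -> illegal
(3,0): flips 1 -> legal
(3,5): flips 3 -> legal
(4,1): flips 2 -> legal
(4,2): flips 3 -> legal
(4,5): flips 2 -> legal
(5,2): no bracket -> illegal
(5,4): no bracket -> illegal
B mobility = 8
-- W to move --
(0,1): flips 1 -> legal
(0,2): flips 1 -> legal
(0,3): flips 2 -> legal
(0,4): flips 1 -> legal
(0,5): flips 1 -> legal
(1,5): flips 3 -> legal
(2,0): no bracket -> illegal
(2,4): no bracket -> illegal
(2,5): no bracket -> illegal
(3,0): flips 1 -> legal
(3,5): flips 1 -> legal
(4,1): flips 1 -> legal
(4,2): no bracket -> illegal
(4,5): flips 1 -> legal
(5,0): no bracket -> illegal
(5,1): no bracket -> illegal
(5,4): flips 1 -> legal
(5,5): flips 1 -> legal
W mobility = 12

Answer: B=8 W=12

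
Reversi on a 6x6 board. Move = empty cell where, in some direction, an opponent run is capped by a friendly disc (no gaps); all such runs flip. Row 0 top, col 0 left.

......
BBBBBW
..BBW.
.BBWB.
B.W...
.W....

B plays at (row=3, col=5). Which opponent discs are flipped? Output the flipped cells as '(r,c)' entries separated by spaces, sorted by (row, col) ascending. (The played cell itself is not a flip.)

Dir NW: opp run (2,4) capped by B -> flip
Dir N: first cell '.' (not opp) -> no flip
Dir NE: edge -> no flip
Dir W: first cell 'B' (not opp) -> no flip
Dir E: edge -> no flip
Dir SW: first cell '.' (not opp) -> no flip
Dir S: first cell '.' (not opp) -> no flip
Dir SE: edge -> no flip

Answer: (2,4)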